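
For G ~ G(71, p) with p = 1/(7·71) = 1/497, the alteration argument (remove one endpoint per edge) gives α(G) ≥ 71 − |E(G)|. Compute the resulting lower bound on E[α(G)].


E[|E(G)|] = C(71, 2)·p = 2485 · (1/497) = 5.
E[α(G)] ≥ n − E[|E(G)|] = 71 − 5 = 66.
Numerically: ≈ 66.000000.
(This is only a lower bound; the true E[α(G)] may be larger.)

E[α(G)] ≥ 66 ≈ 66.000000.


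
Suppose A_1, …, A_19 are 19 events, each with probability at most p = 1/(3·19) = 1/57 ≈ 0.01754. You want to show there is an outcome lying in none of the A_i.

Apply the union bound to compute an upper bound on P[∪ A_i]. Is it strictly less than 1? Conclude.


Union bound: P[∪_{i=1}^{19} A_i] ≤ Σ_i P[A_i] ≤ 19·p = 19·(1/57) = 1/3.
Numerically: 1/3 ≈ 0.33333.
Is 1/3 < 1? YES.
Since P[∪ A_i] ≤ 1/3 < 1, the complement has P[∩ A_i^c] ≥ 1 − 1/3 = 2/3 > 0, so some outcome avoids every A_i.

19·p = 1/3 ≈ 0.33333; existence CERTIFIED by the union bound.


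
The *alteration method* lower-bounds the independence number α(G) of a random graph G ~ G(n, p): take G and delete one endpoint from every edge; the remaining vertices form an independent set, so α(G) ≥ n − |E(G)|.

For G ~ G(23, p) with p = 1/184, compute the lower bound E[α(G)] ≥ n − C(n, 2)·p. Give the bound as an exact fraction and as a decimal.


E[|E(G)|] = C(23, 2)·p = 253 · (1/184) = 11/8.
E[α(G)] ≥ n − E[|E(G)|] = 23 − 11/8 = 173/8.
Numerically: ≈ 21.6250.
(This is only a lower bound; the true E[α(G)] may be larger.)

E[α(G)] ≥ 173/8 ≈ 21.6250.


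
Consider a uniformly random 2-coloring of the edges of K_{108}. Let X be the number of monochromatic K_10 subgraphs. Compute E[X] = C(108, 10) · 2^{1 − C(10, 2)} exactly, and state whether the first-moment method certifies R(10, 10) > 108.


E[X] = C(108, 10) · 2^{1 − 45} = 38722819230810 · 2^{−44} = 38722819230810/17592186044416.
As a reduced fraction: E[X] = 19361409615405/8796093022208 ≈ 2.201137.
Is E[X] < 1? NO.
Since E[X] ≥ 1, the first-moment bound is inconclusive at n = 108; it does NOT by itself certify R(10, 10) > 108.

E[X] = 19361409615405/8796093022208 ≈ 2.201137; E[X] ≥ 1; first-moment method inconclusive here.


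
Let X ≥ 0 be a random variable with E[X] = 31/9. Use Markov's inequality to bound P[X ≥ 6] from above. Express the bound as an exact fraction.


μ = E[X] = 31/9, a = 6.
Markov: P[X ≥ 6] ≤ μ/a = (31/9)/6 = 31/54.
Numerically: ≈ 0.57407.
(Since a = 6 > μ = 3.44444, the bound 31/54 is < 1 and informative.)

P[X ≥ 6] ≤ 31/54 ≈ 0.57407.


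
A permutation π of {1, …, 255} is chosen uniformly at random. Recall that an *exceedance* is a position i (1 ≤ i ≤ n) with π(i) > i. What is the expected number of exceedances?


Write X = Σ_{i=1}^{255} X_i, where X_i = 1_{π(i) > i}.
For each fixed i, π(i) is uniform over {1, …, 255} (marginal of a uniform permutation), so P[π(i) > i] = (n − i)/n. Summing: Σ_{i=1}^{255} (n − i)/n = (0 + 1 + … + 254)/255 = 255(255 − 1)/(2·255) = (255 − 1)/2.
Hence E[X] = Σ_{i=1}^{255} (255 − i)/255 = 127 ≈ 127.000000.

E[X] = 127 = 127.000000.


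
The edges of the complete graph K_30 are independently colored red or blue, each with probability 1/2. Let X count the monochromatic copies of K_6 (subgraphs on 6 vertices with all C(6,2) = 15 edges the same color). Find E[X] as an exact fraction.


Let X = Σ_S X_S over the C(30, 6) = 593775 subsets S of size 6, where X_S = 1 if the K_6 on S is monochromatic.
For a fixed S, the K_6 on S has C(6, 2) = 15 edges. P[all 15 edges red] = (1/2)^15, and likewise for blue, so P[monochromatic] = 2·(1/2)^15 = 2^{1 − 15} = 1/16384.
Summing: E[X] = C(30, 6) · 2^{1 − 15} = 593775 · 1/16384 = 593775/16384.
Numerically: E[X] ≈ 36.241.

E[X] = C(30,6)·2^(1−C(6,2)) = 593775/16384 ≈ 36.241.


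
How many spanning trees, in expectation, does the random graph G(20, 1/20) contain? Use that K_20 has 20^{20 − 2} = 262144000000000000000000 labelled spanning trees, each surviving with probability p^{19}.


K_20 has 20^{20 − 2} = 262144000000000000000000 labelled spanning trees.
For each such spanning tree H, let X_H = 1 if all 19 edges of H are present in G. Then P[X_H = 1] = p^{19} = (1/20)^{19} = 1/5242880000000000000000000.
By linearity: E[X] = Σ_H E[X_H] = 262144000000000000000000 · p^{19} = 262144000000000000000000 · 1/5242880000000000000000000 = 1/20.
Numerically: E[X] ≈ 0.05.

E[X] = 262144000000000000000000 · (1/20)^{19} = 1/20 ≈ 0.05.


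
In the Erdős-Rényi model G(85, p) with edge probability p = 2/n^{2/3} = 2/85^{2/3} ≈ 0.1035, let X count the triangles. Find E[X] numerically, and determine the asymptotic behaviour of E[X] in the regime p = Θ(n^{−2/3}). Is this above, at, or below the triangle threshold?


Number of potential triangles: C(85, 3) = 98770.
Each occurs with probability p³ ≈ (0.1035)³ ≈ 1.107266e-03.
By linearity: E[X] = C(85, 3)·p³ ≈ 98770 · 1.107266e-03 ≈ 109.3647.
Since α = 2/3 < 1, p = c/n^{2/3} ≫ 1/n is above the triangle threshold p ~ 1/n. Asymptotically E[X] ~ (c³/6)·n^{3(1−α)} = (2³/6)·n^{1} → ∞; triangles are abundant w.h.p.

E[X] ≈ 109.3647; in regime p = Θ(1/n^{2/3}) E[X] diverges (above the triangle threshold p ~ 1/n).


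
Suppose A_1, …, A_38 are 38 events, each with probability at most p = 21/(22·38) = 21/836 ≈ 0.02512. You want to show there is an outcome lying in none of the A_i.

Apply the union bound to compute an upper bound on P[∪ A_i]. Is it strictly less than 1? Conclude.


Union bound: P[∪_{i=1}^{38} A_i] ≤ Σ_i P[A_i] ≤ 38·p = 38·(21/836) = 21/22.
Numerically: 21/22 ≈ 0.95455.
Is 21/22 < 1? YES.
Since P[∪ A_i] ≤ 21/22 < 1, the complement has P[∩ A_i^c] ≥ 1 − 21/22 = 1/22 > 0, so some outcome avoids every A_i.

38·p = 21/22 ≈ 0.95455; existence CERTIFIED by the union bound.


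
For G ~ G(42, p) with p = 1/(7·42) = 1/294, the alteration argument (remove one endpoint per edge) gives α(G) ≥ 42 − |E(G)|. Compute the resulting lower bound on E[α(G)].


E[|E(G)|] = C(42, 2)·p = 861 · (1/294) = 41/14.
E[α(G)] ≥ n − E[|E(G)|] = 42 − 41/14 = 547/14.
Numerically: ≈ 39.071429.
(This is only a lower bound; the true E[α(G)] may be larger.)

E[α(G)] ≥ 547/14 ≈ 39.071429.


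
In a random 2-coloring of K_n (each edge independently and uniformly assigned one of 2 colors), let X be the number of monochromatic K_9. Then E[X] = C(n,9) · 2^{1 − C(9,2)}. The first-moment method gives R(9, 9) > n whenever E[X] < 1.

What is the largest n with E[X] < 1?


We need C(n, 9) · 2^{1 − 36} < 1, i.e. C(n, 9) < 2^{36 − 1} = 34359738368.
Check values of n near the boundary:
  n = 59: C(59, 9) = 12565671261; 12565671261 < 34359738368? YES
  n = 60: C(60, 9) = 14783142660; 14783142660 < 34359738368? YES
  n = 61: C(61, 9) = 17341763505; 17341763505 < 34359738368? YES
  n = 62: C(62, 9) = 20286591270; 20286591270 < 34359738368? YES
  n = 63: C(63, 9) = 23667689815; 23667689815 < 34359738368? YES
  n = 64: C(64, 9) = 27540584512; 27540584512 < 34359738368? YES
  n = 65: C(65, 9) = 31966749880; 31966749880 < 34359738368? YES
  n = 66: C(66, 9) = 37014131440; 37014131440 < 34359738368? NO
  n = 67: C(67, 9) = 42757703560; 42757703560 < 34359738368? NO
  n = 68: C(68, 9) = 49280065120; 49280065120 < 34359738368? NO
The largest n with C(n, 9) < 34359738368 is n = 65 (where E[X] = 3995843735/4294967296 ≈ 0.9304). Hence R(9, 9) > 65, i.e. R(9, 9) ≥ 66.

Largest n = 65; hence R(9, 9) > 65.


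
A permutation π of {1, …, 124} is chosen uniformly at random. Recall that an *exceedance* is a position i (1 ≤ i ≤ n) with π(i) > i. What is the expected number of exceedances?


Write X = Σ_{i=1}^{124} X_i, where X_i = 1_{π(i) > i}.
For each fixed i, π(i) is uniform over {1, …, 124} (marginal of a uniform permutation), so P[π(i) > i] = (n − i)/n. Summing: Σ_{i=1}^{124} (n − i)/n = (0 + 1 + … + 123)/124 = 124(124 − 1)/(2·124) = (124 − 1)/2.
Hence E[X] = Σ_{i=1}^{124} (124 − i)/124 = 123/2 ≈ 61.500.

E[X] = 123/2 = 61.500.


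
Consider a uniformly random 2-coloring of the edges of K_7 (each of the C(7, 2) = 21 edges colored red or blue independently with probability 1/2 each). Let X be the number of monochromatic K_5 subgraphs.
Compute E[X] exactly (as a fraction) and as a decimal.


Let X = Σ_S X_S over the C(7, 5) = 21 subsets S of size 5, where X_S = 1 if the K_5 on S is monochromatic.
For a fixed S, the K_5 on S has C(5, 2) = 10 edges. P[all 10 edges red] = (1/2)^10, and likewise for blue, so P[monochromatic] = 2·(1/2)^10 = 2^{1 − 10} = 1/512.
By linearity of expectation: E[X] = C(7, 5) · 2^{1 − 10} = 21 · 1/512 = 21/512.
Numerically: E[X] ≈ 0.041016.

E[X] = C(7,5)·2^(1−C(5,2)) = 21/512 ≈ 0.041016.


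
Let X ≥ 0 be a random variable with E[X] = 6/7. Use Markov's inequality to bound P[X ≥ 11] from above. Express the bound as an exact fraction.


μ = E[X] = 6/7, a = 11.
Markov: P[X ≥ 11] ≤ μ/a = (6/7)/11 = 6/77.
Numerically: ≈ 0.077922.
(Since a = 11 > μ = 0.857143, the bound 6/77 is < 1 and informative.)

P[X ≥ 11] ≤ 6/77 ≈ 0.077922.


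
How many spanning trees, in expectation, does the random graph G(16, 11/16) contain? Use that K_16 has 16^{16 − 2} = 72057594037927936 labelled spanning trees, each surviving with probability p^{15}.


K_16 has 16^{16 − 2} = 72057594037927936 labelled spanning trees.
For each such spanning tree H, let X_H = 1 if all 15 edges of H are present in G. Then P[X_H = 1] = p^{15} = (11/16)^{15} = 4177248169415651/1152921504606846976.
By linearity of expectation: E[X] = Σ_H E[X_H] = 72057594037927936 · p^{15} = 72057594037927936 · 4177248169415651/1152921504606846976 = 4177248169415651/16.
Numerically: E[X] ≈ 2.61078e+14.

E[X] = 72057594037927936 · (11/16)^{15} = 4177248169415651/16 ≈ 2.61078e+14.


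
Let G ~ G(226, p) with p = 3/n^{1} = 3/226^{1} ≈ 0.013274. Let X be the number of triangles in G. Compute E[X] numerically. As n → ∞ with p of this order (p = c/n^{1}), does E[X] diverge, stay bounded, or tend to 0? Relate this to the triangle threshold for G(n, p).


Number of potential triangles: C(226, 3) = 1898400.
Each occurs with probability p³ ≈ (0.013274)³ ≈ 2.3390443e-06.
By linearity: E[X] = C(226, 3)·p³ ≈ 1898400 · 2.3390443e-06 ≈ 4.44044.
Here α = 1, so p = 3/n is exactly at the triangle threshold p ~ 1/n. Asymptotically E[X] → c³/6 = 3³/6 = 9/2 ≈ 4.50000, a bounded constant. In this regime the triangle count is asymptotically Poisson(c³/6).

E[X] ≈ 4.44044; in regime p = Θ(1/n^{1}) E[X] stays bounded (at the triangle threshold p ~ 1/n).


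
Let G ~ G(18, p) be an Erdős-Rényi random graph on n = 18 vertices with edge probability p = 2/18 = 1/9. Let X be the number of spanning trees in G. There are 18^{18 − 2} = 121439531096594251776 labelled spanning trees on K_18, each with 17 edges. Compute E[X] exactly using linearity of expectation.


K_18 has 18^{18 − 2} = 121439531096594251776 labelled spanning trees.
For each such spanning tree H, let X_H = 1 if all 17 edges of H are present in G. Then P[X_H = 1] = p^{17} = (1/9)^{17} = 1/16677181699666569.
By linearity of expectation: E[X] = Σ_H E[X_H] = 121439531096594251776 · p^{17} = 121439531096594251776 · 1/16677181699666569 = 65536/9.
Numerically: E[X] ≈ 7281.8.

E[X] = 121439531096594251776 · (1/9)^{17} = 65536/9 ≈ 7281.8.


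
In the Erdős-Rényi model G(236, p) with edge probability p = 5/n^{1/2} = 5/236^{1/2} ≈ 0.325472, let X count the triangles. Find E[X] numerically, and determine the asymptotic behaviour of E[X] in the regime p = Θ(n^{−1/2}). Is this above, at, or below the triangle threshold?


Number of potential triangles: C(236, 3) = 2162940.
Each occurs with probability p³ ≈ (0.325472)³ ≈ 3.44779955e-02.
By linearity: E[X] = C(236, 3)·p³ ≈ 2162940 · 3.44779955e-02 ≈ 74573.835571.
Since α = 1/2 < 1, p = c/n^{1/2} ≫ 1/n is above the triangle threshold p ~ 1/n. Asymptotically E[X] ~ (c³/6)·n^{3(1−α)} = (5³/6)·n^{1.5} → ∞; triangles are abundant w.h.p.

E[X] ≈ 74573.835571; in regime p = Θ(1/n^{1/2}) E[X] diverges (above the triangle threshold p ~ 1/n).


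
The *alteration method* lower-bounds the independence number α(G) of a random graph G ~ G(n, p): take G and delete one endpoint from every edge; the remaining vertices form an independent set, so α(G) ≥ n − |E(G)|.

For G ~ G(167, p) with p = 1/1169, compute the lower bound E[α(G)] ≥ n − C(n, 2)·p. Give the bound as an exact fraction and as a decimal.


E[|E(G)|] = C(167, 2)·p = 13861 · (1/1169) = 83/7.
E[α(G)] ≥ n − E[|E(G)|] = 167 − 83/7 = 1086/7.
Numerically: ≈ 155.14286.
(This is only a lower bound; the true E[α(G)] may be larger.)

E[α(G)] ≥ 1086/7 ≈ 155.14286.


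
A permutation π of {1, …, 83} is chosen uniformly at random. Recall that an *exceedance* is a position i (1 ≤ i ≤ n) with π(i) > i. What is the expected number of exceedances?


Write X = Σ_{i=1}^{83} X_i, where X_i = 1_{π(i) > i}.
For each fixed i, π(i) is uniform over {1, …, 83} (marginal of a uniform permutation), so P[π(i) > i] = (n − i)/n. Summing: Σ_{i=1}^{83} (n − i)/n = (0 + 1 + … + 82)/83 = 83(83 − 1)/(2·83) = (83 − 1)/2.
Hence E[X] = Σ_{i=1}^{83} (83 − i)/83 = 41 ≈ 41.000000.

E[X] = 41 = 41.000000.


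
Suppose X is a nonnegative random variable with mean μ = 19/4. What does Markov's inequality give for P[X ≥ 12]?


μ = E[X] = 19/4, a = 12.
Markov: P[X ≥ 12] ≤ μ/a = (19/4)/12 = 19/48.
Numerically: ≈ 0.395833.
(Since a = 12 > μ = 4.750000, the bound 19/48 is < 1 and informative.)

P[X ≥ 12] ≤ 19/48 ≈ 0.395833.


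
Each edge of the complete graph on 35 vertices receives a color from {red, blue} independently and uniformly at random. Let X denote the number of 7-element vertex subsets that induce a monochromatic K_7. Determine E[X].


Let X = Σ_S X_S over the C(35, 7) = 6724520 subsets S of size 7, where X_S = 1 if the K_7 on S is monochromatic.
For a fixed S, the K_7 on S has C(7, 2) = 21 edges. P[all 21 edges red] = (1/2)^21, and likewise for blue, so P[monochromatic] = 2·(1/2)^21 = 2^{1 − 21} = 1/1048576.
By linearity of expectation: E[X] = C(35, 7) · 2^{1 − 21} = 6724520 · 1/1048576 = 840565/131072.
Numerically: E[X] ≈ 6.4130.

E[X] = C(35,7)·2^(1−C(7,2)) = 840565/131072 ≈ 6.4130.


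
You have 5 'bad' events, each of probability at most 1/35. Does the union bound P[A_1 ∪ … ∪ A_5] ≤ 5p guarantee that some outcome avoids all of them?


Union bound: P[∪_{i=1}^{5} A_i] ≤ Σ_i P[A_i] ≤ 5·p = 5·(1/35) = 1/7.
Numerically: 1/7 ≈ 0.143.
Is 1/7 < 1? YES.
Since P[∪ A_i] ≤ 1/7 < 1, the complement has P[∩ A_i^c] ≥ 1 − 1/7 = 6/7 > 0, so some outcome avoids every A_i.

5·p = 1/7 ≈ 0.143; existence CERTIFIED by the union bound.


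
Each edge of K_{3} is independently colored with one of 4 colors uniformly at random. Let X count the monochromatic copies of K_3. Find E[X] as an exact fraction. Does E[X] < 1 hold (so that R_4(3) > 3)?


E[X] = C(3, 3) · 4^{1 − 3} = 1 · 4^{−2} = 1/16.
As a reduced fraction: E[X] = 1/16 ≈ 0.0625000.
Is E[X] < 1? YES.
Since E[X] < 1, there exists a 4-coloring of K_{3} with no monochromatic K_3; hence R_4(3) > 3.

E[X] = 1/16 ≈ 0.0625000; E[X] < 1, so R_4(3) > 3.


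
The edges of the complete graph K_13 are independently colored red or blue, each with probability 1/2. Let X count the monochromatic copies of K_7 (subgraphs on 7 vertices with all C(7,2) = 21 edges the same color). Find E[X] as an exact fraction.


Let X = Σ_S X_S over the C(13, 7) = 1716 subsets S of size 7, where X_S = 1 if the K_7 on S is monochromatic.
For a fixed S, the K_7 on S has C(7, 2) = 21 edges. P[all 21 edges red] = (1/2)^21, and likewise for blue, so P[monochromatic] = 2·(1/2)^21 = 2^{1 − 21} = 1/1048576.
Summing: E[X] = C(13, 7) · 2^{1 − 21} = 1716 · 1/1048576 = 429/262144.
Numerically: E[X] ≈ 0.0016.

E[X] = C(13,7)·2^(1−C(7,2)) = 429/262144 ≈ 0.0016.


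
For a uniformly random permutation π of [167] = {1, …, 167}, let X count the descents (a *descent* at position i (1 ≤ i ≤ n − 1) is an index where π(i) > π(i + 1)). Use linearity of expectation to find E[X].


Write X = Σ X_I over i = 1, …, 166, with X_I the indicator of one descent.
There are 166 indicators.
For each fixed i, the pair (π(i), π(i+1)) is a uniformly random ordered pair of distinct values from {1, …, 167}; by symmetry P[π(i) > π(i+1)] = 1/2.
By linearity: E[X] = 166 · (1/2) = (167 − 1) · (1/2) = 83 ≈ 83.000000.

E[X] = 83 = 83.000000.


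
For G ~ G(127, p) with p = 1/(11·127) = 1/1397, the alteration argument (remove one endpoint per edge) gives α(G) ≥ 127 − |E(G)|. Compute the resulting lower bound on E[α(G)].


E[|E(G)|] = C(127, 2)·p = 8001 · (1/1397) = 63/11.
E[α(G)] ≥ n − E[|E(G)|] = 127 − 63/11 = 1334/11.
Numerically: ≈ 121.272727.
(This is only a lower bound; the true E[α(G)] may be larger.)

E[α(G)] ≥ 1334/11 ≈ 121.272727.


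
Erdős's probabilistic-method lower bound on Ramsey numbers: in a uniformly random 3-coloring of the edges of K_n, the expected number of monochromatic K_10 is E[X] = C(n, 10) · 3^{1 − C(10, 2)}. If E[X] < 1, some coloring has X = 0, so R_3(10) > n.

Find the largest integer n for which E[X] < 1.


We need C(n, 10) · 3^{1 − 45} < 1, i.e. C(n, 10) < 3^{45 − 1} = 984770902183611232881.
Check values of n near the boundary:
  n = 567: C(567, 10) = 873787071273467749398; 873787071273467749398 < 984770902183611232881? YES
  n = 568: C(568, 10) = 889446337783744949208; 889446337783744949208 < 984770902183611232881? YES
  n = 569: C(569, 10) = 905357721286137524328; 905357721286137524328 < 984770902183611232881? YES
  n = 570: C(570, 10) = 921524823451961408691; 921524823451961408691 < 984770902183611232881? YES
  n = 571: C(571, 10) = 937951290893172842001; 937951290893172842001 < 984770902183611232881? YES
  n = 572: C(572, 10) = 954640815642161682606; 954640815642161682606 < 984770902183611232881? YES
  n = 573: C(573, 10) = 971597135635805762226; 971597135635805762226 < 984770902183611232881? YES
  n = 574: C(574, 10) = 988824035203816502691; 988824035203816502691 < 984770902183611232881? NO
The largest n with C(n, 10) < 984770902183611232881 is n = 573 (where E[X] = 35985079097622435638/36472996377170786403 ≈ 0.9866225). Hence R_3(10) > 573, i.e. R_3(10) ≥ 574.

Largest n = 573; hence R_3(10) > 573.


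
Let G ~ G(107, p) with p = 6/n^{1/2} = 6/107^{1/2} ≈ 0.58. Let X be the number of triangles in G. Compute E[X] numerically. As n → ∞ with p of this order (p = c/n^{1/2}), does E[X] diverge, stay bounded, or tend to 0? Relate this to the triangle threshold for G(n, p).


Number of potential triangles: C(107, 3) = 198485.
Each occurs with probability p³ ≈ (0.58)³ ≈ 1.951543e-01.
By linearity: E[X] = C(107, 3)·p³ ≈ 198485 · 1.951543e-01 ≈ 38735.1976.
Since α = 1/2 < 1, p = c/n^{1/2} ≫ 1/n is above the triangle threshold p ~ 1/n. Asymptotically E[X] ~ (c³/6)·n^{3(1−α)} = (6³/6)·n^{1.5} → ∞; triangles are abundant w.h.p.

E[X] ≈ 38735.1976; in regime p = Θ(1/n^{1/2}) E[X] diverges (above the triangle threshold p ~ 1/n).


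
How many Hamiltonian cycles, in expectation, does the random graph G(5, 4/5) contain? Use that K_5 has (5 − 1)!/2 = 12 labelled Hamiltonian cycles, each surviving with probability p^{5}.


K_5 has (5 − 1)!/2 = 12 labelled Hamiltonian cycles.
For each such Hamiltonian cycle H, let X_H = 1 if all 5 edges of H are present in G. Then P[X_H = 1] = p^{5} = (4/5)^{5} = 1024/3125.
By linearity of expectation: E[X] = Σ_H E[X_H] = 12 · p^{5} = 12 · 1024/3125 = 12288/3125.
Numerically: E[X] ≈ 3.9322.

E[X] = 12 · (4/5)^{5} = 12288/3125 ≈ 3.9322.


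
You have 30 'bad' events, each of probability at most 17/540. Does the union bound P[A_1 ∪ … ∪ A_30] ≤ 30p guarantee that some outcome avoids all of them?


Union bound: P[∪_{i=1}^{30} A_i] ≤ Σ_i P[A_i] ≤ 30·p = 30·(17/540) = 17/18.
Numerically: 17/18 ≈ 0.94444.
Is 17/18 < 1? YES.
Since P[∪ A_i] ≤ 17/18 < 1, the complement has P[∩ A_i^c] ≥ 1 − 17/18 = 1/18 > 0, so some outcome avoids every A_i.

30·p = 17/18 ≈ 0.94444; existence CERTIFIED by the union bound.


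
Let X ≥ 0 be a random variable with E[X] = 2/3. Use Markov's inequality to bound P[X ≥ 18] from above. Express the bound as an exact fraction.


μ = E[X] = 2/3, a = 18.
Markov: P[X ≥ 18] ≤ μ/a = (2/3)/18 = 1/27.
Numerically: ≈ 0.03704.
(Since a = 18 > μ = 0.66667, the bound 1/27 is < 1 and informative.)

P[X ≥ 18] ≤ 1/27 ≈ 0.03704.


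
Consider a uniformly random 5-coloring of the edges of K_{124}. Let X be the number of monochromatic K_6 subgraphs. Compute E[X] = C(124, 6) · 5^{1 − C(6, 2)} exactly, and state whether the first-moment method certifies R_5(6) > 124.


E[X] = C(124, 6) · 5^{1 − 15} = 4465475476 · 5^{−14} = 4465475476/6103515625.
As a reduced fraction: E[X] = 4465475476/6103515625 ≈ 0.731624.
Is E[X] < 1? YES.
Since E[X] < 1, there exists a 5-coloring of K_{124} with no monochromatic K_6; hence R_5(6) > 124.

E[X] = 4465475476/6103515625 ≈ 0.731624; E[X] < 1, so R_5(6) > 124.


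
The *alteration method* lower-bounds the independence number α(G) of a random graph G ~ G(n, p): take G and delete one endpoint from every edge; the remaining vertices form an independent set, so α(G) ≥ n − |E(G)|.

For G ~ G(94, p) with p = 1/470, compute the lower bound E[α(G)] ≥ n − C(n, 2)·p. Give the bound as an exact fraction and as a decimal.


E[|E(G)|] = C(94, 2)·p = 4371 · (1/470) = 93/10.
E[α(G)] ≥ n − E[|E(G)|] = 94 − 93/10 = 847/10.
Numerically: ≈ 84.70000.
(This is only a lower bound; the true E[α(G)] may be larger.)

E[α(G)] ≥ 847/10 ≈ 84.70000.


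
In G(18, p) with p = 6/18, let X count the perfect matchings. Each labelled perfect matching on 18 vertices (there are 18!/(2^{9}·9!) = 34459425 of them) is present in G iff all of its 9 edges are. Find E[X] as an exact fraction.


K_18 has 18!/(2^{9}·9!) = 34459425 labelled perfect matchings.
For each such perfect matching H, let X_H = 1 if all 9 edges of H are present in G. Then P[X_H = 1] = p^{9} = (1/3)^{9} = 1/19683.
By linearity of expectation: E[X] = Σ_H E[X_H] = 34459425 · p^{9} = 34459425 · 1/19683 = 425425/243.
Numerically: E[X] ≈ 1750.72.

E[X] = 34459425 · (1/3)^{9} = 425425/243 ≈ 1750.72.


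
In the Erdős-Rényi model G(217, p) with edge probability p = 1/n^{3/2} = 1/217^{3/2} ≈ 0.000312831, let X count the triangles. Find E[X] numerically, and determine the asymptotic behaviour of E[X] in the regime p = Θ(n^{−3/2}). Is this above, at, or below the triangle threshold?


Number of potential triangles: C(217, 3) = 1679580.
Each occurs with probability p³ ≈ (0.000312831)³ ≈ 3.06147839e-11.
By linearity: E[X] = C(217, 3)·p³ ≈ 1679580 · 3.06147839e-11 ≈ 0.000051.
Since α = 3/2 > 1, p = c/n^{3/2} = o(1/n) is below the triangle threshold p ~ 1/n. Asymptotically E[X] ~ (c³/6)·n^{3(1−α)} = (1³/6)·n^{-1.5} → 0, so by Markov's inequality G has no triangles w.h.p.

E[X] ≈ 0.000051; in regime p = Θ(1/n^{3/2}) E[X] tends to 0 (below the triangle threshold p ~ 1/n).


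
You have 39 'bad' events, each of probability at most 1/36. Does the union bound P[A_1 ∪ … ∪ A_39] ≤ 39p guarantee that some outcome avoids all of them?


Union bound: P[∪_{i=1}^{39} A_i] ≤ Σ_i P[A_i] ≤ 39·p = 39·(1/36) = 13/12.
Numerically: 13/12 ≈ 1.08333.
Is 13/12 < 1? NO.
Since the bound 13/12 is ≥ 1, the union bound is uninformative here; it does NOT by itself certify existence.

39·p = 13/12 ≈ 1.08333; existence NOT certified by the union bound.


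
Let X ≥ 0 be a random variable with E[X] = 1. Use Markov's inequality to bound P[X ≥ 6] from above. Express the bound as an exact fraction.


μ = E[X] = 1, a = 6.
Markov: P[X ≥ 6] ≤ μ/a = (1)/6 = 1/6.
Numerically: ≈ 0.167.
(Since a = 6 > μ = 1.000, the bound 1/6 is < 1 and informative.)

P[X ≥ 6] ≤ 1/6 ≈ 0.167.


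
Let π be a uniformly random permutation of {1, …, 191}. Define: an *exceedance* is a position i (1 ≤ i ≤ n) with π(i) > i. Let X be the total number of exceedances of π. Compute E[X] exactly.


Write X = Σ_{i=1}^{191} X_i, where X_i = 1_{π(i) > i}.
For each fixed i, π(i) is uniform over {1, …, 191} (marginal of a uniform permutation), so P[π(i) > i] = (n − i)/n. Summing: Σ_{i=1}^{191} (n − i)/n = (0 + 1 + … + 190)/191 = 191(191 − 1)/(2·191) = (191 − 1)/2.
Hence E[X] = Σ_{i=1}^{191} (191 − i)/191 = 95 ≈ 95.0000.

E[X] = 95 = 95.0000.


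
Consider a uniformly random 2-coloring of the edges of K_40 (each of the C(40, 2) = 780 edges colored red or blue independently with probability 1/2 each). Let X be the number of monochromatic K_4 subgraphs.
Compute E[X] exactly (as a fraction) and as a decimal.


Let X = Σ_S X_S over the C(40, 4) = 91390 subsets S of size 4, where X_S = 1 if the K_4 on S is monochromatic.
For a fixed S, the K_4 on S has C(4, 2) = 6 edges. P[all 6 edges red] = (1/2)^6, and likewise for blue, so P[monochromatic] = 2·(1/2)^6 = 2^{1 − 6} = 1/32.
By linearity: E[X] = C(40, 4) · 2^{1 − 6} = 91390 · 1/32 = 45695/16.
Numerically: E[X] ≈ 2855.938.

E[X] = C(40,4)·2^(1−C(4,2)) = 45695/16 ≈ 2855.938.


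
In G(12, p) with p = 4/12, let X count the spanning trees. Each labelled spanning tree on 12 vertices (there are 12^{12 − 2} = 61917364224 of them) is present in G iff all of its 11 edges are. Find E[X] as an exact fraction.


K_12 has 12^{12 − 2} = 61917364224 labelled spanning trees.
For each such spanning tree H, let X_H = 1 if all 11 edges of H are present in G. Then P[X_H = 1] = p^{11} = (1/3)^{11} = 1/177147.
By linearity of expectation: E[X] = Σ_H E[X_H] = 61917364224 · p^{11} = 61917364224 · 1/177147 = 1048576/3.
Numerically: E[X] ≈ 349525.

E[X] = 61917364224 · (1/3)^{11} = 1048576/3 ≈ 349525.


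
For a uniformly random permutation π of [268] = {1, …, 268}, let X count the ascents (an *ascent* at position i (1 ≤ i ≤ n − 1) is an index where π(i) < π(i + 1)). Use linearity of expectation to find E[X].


Write X = Σ X_I over i = 1, …, 267, with X_I the indicator of one ascent.
There are 267 indicators.
For each fixed i, the pair (π(i), π(i+1)) is a uniformly random ordered pair of distinct values from {1, …, 268}; by symmetry P[π(i) < π(i+1)] = 1/2.
By linearity: E[X] = 267 · (1/2) = (268 − 1) · (1/2) = 267/2 ≈ 133.50000.

E[X] = 267/2 = 133.50000.


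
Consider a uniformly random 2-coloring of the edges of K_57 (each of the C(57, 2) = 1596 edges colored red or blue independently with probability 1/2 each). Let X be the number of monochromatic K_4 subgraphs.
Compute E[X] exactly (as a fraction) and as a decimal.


Let X = Σ_S X_S over the C(57, 4) = 395010 subsets S of size 4, where X_S = 1 if the K_4 on S is monochromatic.
For a fixed S, the K_4 on S has C(4, 2) = 6 edges. P[all 6 edges red] = (1/2)^6, and likewise for blue, so P[monochromatic] = 2·(1/2)^6 = 2^{1 − 6} = 1/32.
By linearity: E[X] = C(57, 4) · 2^{1 − 6} = 395010 · 1/32 = 197505/16.
Numerically: E[X] ≈ 12344.0625.

E[X] = C(57,4)·2^(1−C(4,2)) = 197505/16 ≈ 12344.0625.


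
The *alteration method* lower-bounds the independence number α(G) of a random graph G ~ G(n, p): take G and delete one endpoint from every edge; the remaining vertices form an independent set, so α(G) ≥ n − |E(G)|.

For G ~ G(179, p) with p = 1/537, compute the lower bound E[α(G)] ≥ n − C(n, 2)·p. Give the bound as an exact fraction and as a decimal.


E[|E(G)|] = C(179, 2)·p = 15931 · (1/537) = 89/3.
E[α(G)] ≥ n − E[|E(G)|] = 179 − 89/3 = 448/3.
Numerically: ≈ 149.333.
(This is only a lower bound; the true E[α(G)] may be larger.)

E[α(G)] ≥ 448/3 ≈ 149.333.


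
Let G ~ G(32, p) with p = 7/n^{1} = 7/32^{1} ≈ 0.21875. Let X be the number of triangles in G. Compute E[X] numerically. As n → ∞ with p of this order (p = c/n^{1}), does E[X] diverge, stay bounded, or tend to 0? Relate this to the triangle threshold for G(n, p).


Number of potential triangles: C(32, 3) = 4960.
Each occurs with probability p³ ≈ (0.21875)³ ≈ 1.04675293e-02.
By linearity: E[X] = C(32, 3)·p³ ≈ 4960 · 1.04675293e-02 ≈ 51.918945.
Here α = 1, so p = 7/n is exactly at the triangle threshold p ~ 1/n. Asymptotically E[X] → c³/6 = 7³/6 = 343/6 ≈ 57.166667, a bounded constant. In this regime the triangle count is asymptotically Poisson(c³/6).

E[X] ≈ 51.918945; in regime p = Θ(1/n^{1}) E[X] stays bounded (at the triangle threshold p ~ 1/n).


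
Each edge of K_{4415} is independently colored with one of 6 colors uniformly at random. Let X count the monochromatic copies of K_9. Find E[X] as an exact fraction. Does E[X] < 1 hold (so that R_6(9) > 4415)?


E[X] = C(4415, 9) · 6^{1 − 36} = 1742086910069196051229123255 · 6^{−35} = 1742086910069196051229123255/1719070799748422591028658176.
As a reduced fraction: E[X] = 1742086910069196051229123255/1719070799748422591028658176 ≈ 1.0133887.
Is E[X] < 1? NO.
Since E[X] ≥ 1, the first-moment bound is inconclusive at n = 4415; it does NOT by itself certify R_6(9) > 4415.

E[X] = 1742086910069196051229123255/1719070799748422591028658176 ≈ 1.0133887; E[X] ≥ 1; first-moment method inconclusive here.


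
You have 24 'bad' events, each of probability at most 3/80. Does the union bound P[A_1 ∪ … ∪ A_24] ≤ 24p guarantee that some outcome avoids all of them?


Union bound: P[∪_{i=1}^{24} A_i] ≤ Σ_i P[A_i] ≤ 24·p = 24·(3/80) = 9/10.
Numerically: 9/10 ≈ 0.9000.
Is 9/10 < 1? YES.
Since P[∪ A_i] ≤ 9/10 < 1, the complement has P[∩ A_i^c] ≥ 1 − 9/10 = 1/10 > 0, so some outcome avoids every A_i.

24·p = 9/10 ≈ 0.9000; existence CERTIFIED by the union bound.


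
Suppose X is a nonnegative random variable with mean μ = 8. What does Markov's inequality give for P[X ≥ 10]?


μ = E[X] = 8, a = 10.
Markov: P[X ≥ 10] ≤ μ/a = (8)/10 = 4/5.
Numerically: ≈ 0.8000.
(Since a = 10 > μ = 8.0000, the bound 4/5 is < 1 and informative.)

P[X ≥ 10] ≤ 4/5 ≈ 0.8000.


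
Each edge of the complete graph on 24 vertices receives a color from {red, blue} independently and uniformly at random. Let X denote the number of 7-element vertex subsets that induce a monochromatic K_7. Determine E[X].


Let X = Σ_S X_S over the C(24, 7) = 346104 subsets S of size 7, where X_S = 1 if the K_7 on S is monochromatic.
For a fixed S, the K_7 on S has C(7, 2) = 21 edges. P[all 21 edges red] = (1/2)^21, and likewise for blue, so P[monochromatic] = 2·(1/2)^21 = 2^{1 − 21} = 1/1048576.
By linearity: E[X] = C(24, 7) · 2^{1 − 21} = 346104 · 1/1048576 = 43263/131072.
Numerically: E[X] ≈ 0.330070.

E[X] = C(24,7)·2^(1−C(7,2)) = 43263/131072 ≈ 0.330070.


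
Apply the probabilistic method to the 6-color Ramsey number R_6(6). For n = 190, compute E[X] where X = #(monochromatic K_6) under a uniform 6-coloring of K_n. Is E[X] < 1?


E[X] = C(190, 6) · 6^{1 − 15} = 60334683255 · 6^{−14} = 60334683255/78364164096.
As a reduced fraction: E[X] = 6703853695/8707129344 ≈ 0.770.
Is E[X] < 1? YES.
Since E[X] < 1, there exists a 6-coloring of K_{190} with no monochromatic K_6; hence R_6(6) > 190.

E[X] = 6703853695/8707129344 ≈ 0.770; E[X] < 1, so R_6(6) > 190.


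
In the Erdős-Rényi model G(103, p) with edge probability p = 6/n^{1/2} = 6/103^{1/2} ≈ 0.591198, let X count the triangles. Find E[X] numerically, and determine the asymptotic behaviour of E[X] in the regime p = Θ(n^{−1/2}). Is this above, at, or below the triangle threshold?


Number of potential triangles: C(103, 3) = 176851.
Each occurs with probability p³ ≈ (0.591198)³ ≈ 2.06632159e-01.
By linearity: E[X] = C(103, 3)·p³ ≈ 176851 · 2.06632159e-01 ≈ 36543.104005.
Since α = 1/2 < 1, p = c/n^{1/2} ≫ 1/n is above the triangle threshold p ~ 1/n. Asymptotically E[X] ~ (c³/6)·n^{3(1−α)} = (6³/6)·n^{1.5} → ∞; triangles are abundant w.h.p.

E[X] ≈ 36543.104005; in regime p = Θ(1/n^{1/2}) E[X] diverges (above the triangle threshold p ~ 1/n).


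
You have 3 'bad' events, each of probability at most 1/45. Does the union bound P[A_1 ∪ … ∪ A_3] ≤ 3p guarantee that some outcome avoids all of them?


Union bound: P[∪_{i=1}^{3} A_i] ≤ Σ_i P[A_i] ≤ 3·p = 3·(1/45) = 1/15.
Numerically: 1/15 ≈ 0.067.
Is 1/15 < 1? YES.
Since P[∪ A_i] ≤ 1/15 < 1, the complement has P[∩ A_i^c] ≥ 1 − 1/15 = 14/15 > 0, so some outcome avoids every A_i.

3·p = 1/15 ≈ 0.067; existence CERTIFIED by the union bound.


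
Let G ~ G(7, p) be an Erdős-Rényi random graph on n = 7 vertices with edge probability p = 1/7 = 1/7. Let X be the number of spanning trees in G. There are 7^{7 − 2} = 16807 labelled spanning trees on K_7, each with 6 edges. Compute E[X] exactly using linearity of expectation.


K_7 has 7^{7 − 2} = 16807 labelled spanning trees.
For each such spanning tree H, let X_H = 1 if all 6 edges of H are present in G. Then P[X_H = 1] = p^{6} = (1/7)^{6} = 1/117649.
By linearity: E[X] = Σ_H E[X_H] = 16807 · p^{6} = 16807 · 1/117649 = 1/7.
Numerically: E[X] ≈ 0.14286.

E[X] = 16807 · (1/7)^{6} = 1/7 ≈ 0.14286.


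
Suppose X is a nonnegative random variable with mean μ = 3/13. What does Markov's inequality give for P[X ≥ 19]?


μ = E[X] = 3/13, a = 19.
Markov: P[X ≥ 19] ≤ μ/a = (3/13)/19 = 3/247.
Numerically: ≈ 0.012.
(Since a = 19 > μ = 0.231, the bound 3/247 is < 1 and informative.)

P[X ≥ 19] ≤ 3/247 ≈ 0.012.


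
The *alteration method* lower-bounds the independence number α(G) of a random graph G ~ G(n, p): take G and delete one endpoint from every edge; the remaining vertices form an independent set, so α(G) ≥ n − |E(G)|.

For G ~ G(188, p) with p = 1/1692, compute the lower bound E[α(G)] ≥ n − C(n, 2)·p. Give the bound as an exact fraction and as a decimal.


E[|E(G)|] = C(188, 2)·p = 17578 · (1/1692) = 187/18.
E[α(G)] ≥ n − E[|E(G)|] = 188 − 187/18 = 3197/18.
Numerically: ≈ 177.611111.
(This is only a lower bound; the true E[α(G)] may be larger.)

E[α(G)] ≥ 3197/18 ≈ 177.611111.


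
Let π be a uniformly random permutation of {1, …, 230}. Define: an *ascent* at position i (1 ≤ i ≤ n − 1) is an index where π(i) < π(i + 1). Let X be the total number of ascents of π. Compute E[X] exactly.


Write X = Σ X_I over i = 1, …, 229, with X_I the indicator of one ascent.
There are 229 indicators.
For each fixed i, the pair (π(i), π(i+1)) is a uniformly random ordered pair of distinct values from {1, …, 230}; by symmetry P[π(i) < π(i+1)] = 1/2.
By linearity: E[X] = 229 · (1/2) = (230 − 1) · (1/2) = 229/2 ≈ 114.5000.

E[X] = 229/2 = 114.5000.


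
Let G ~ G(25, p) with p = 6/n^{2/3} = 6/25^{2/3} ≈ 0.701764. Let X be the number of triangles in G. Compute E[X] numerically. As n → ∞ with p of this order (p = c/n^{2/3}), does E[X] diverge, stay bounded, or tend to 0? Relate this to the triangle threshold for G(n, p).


Number of potential triangles: C(25, 3) = 2300.
Each occurs with probability p³ ≈ (0.701764)³ ≈ 3.45600000e-01.
By linearity: E[X] = C(25, 3)·p³ ≈ 2300 · 3.45600000e-01 ≈ 794.880000.
Since α = 2/3 < 1, p = c/n^{2/3} ≫ 1/n is above the triangle threshold p ~ 1/n. Asymptotically E[X] ~ (c³/6)·n^{3(1−α)} = (6³/6)·n^{1} → ∞; triangles are abundant w.h.p.

E[X] ≈ 794.880000; in regime p = Θ(1/n^{2/3}) E[X] diverges (above the triangle threshold p ~ 1/n).


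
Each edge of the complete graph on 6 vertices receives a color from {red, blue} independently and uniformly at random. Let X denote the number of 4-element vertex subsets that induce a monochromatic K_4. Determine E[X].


Let X = Σ_S X_S over the C(6, 4) = 15 subsets S of size 4, where X_S = 1 if the K_4 on S is monochromatic.
For a fixed S, the K_4 on S has C(4, 2) = 6 edges. P[all 6 edges red] = (1/2)^6, and likewise for blue, so P[monochromatic] = 2·(1/2)^6 = 2^{1 − 6} = 1/32.
By linearity: E[X] = C(6, 4) · 2^{1 − 6} = 15 · 1/32 = 15/32.
Numerically: E[X] ≈ 0.469.

E[X] = C(6,4)·2^(1−C(4,2)) = 15/32 ≈ 0.469.


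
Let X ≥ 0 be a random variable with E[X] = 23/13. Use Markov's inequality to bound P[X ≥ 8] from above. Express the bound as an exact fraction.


μ = E[X] = 23/13, a = 8.
Markov: P[X ≥ 8] ≤ μ/a = (23/13)/8 = 23/104.
Numerically: ≈ 0.2212.
(Since a = 8 > μ = 1.7692, the bound 23/104 is < 1 and informative.)

P[X ≥ 8] ≤ 23/104 ≈ 0.2212.


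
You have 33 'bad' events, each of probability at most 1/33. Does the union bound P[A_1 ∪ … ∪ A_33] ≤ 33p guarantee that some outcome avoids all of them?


Union bound: P[∪_{i=1}^{33} A_i] ≤ Σ_i P[A_i] ≤ 33·p = 33·(1/33) = 1.
Numerically: 1 ≈ 1.0000000.
Is 1 < 1? NO.
Since the bound 1 is ≥ 1, the union bound is uninformative here; it does NOT by itself certify existence.

33·p = 1 ≈ 1.0000000; existence NOT certified by the union bound.


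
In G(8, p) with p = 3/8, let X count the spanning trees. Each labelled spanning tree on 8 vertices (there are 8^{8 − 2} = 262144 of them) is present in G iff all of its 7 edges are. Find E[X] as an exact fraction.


K_8 has 8^{8 − 2} = 262144 labelled spanning trees.
For each such spanning tree H, let X_H = 1 if all 7 edges of H are present in G. Then P[X_H = 1] = p^{7} = (3/8)^{7} = 2187/2097152.
By linearity of expectation: E[X] = Σ_H E[X_H] = 262144 · p^{7} = 262144 · 2187/2097152 = 2187/8.
Numerically: E[X] ≈ 273.4.

E[X] = 262144 · (3/8)^{7} = 2187/8 ≈ 273.4.


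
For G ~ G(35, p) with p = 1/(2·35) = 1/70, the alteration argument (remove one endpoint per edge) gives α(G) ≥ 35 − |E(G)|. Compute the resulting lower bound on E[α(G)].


E[|E(G)|] = C(35, 2)·p = 595 · (1/70) = 17/2.
E[α(G)] ≥ n − E[|E(G)|] = 35 − 17/2 = 53/2.
Numerically: ≈ 26.500.
(This is only a lower bound; the true E[α(G)] may be larger.)

E[α(G)] ≥ 53/2 ≈ 26.500.


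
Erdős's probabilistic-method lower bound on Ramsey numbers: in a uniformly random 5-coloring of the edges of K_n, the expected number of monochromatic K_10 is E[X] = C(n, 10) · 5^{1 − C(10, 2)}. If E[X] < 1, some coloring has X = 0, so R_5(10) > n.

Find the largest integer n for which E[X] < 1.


We need C(n, 10) · 5^{1 − 45} < 1, i.e. C(n, 10) < 5^{45 − 1} = 5684341886080801486968994140625.
Check values of n near the boundary:
  n = 5389: C(5389, 10) = 5645340767466558997768874792926; 5645340767466558997768874792926 < 5684341886080801486968994140625? YES
  n = 5390: C(5390, 10) = 5655833965919099070255434039753; 5655833965919099070255434039753 < 5684341886080801486968994140625? YES
  n = 5391: C(5391, 10) = 5666344714787188828795213697883; 5666344714787188828795213697883 < 5684341886080801486968994140625? YES
  n = 5392: C(5392, 10) = 5676873040158402483252283957448; 5676873040158402483252283957448 < 5684341886080801486968994140625? YES
  n = 5393: C(5393, 10) = 5687418968154238267170642278008; 5687418968154238267170642278008 < 5684341886080801486968994140625? NO
The largest n with C(n, 10) < 5684341886080801486968994140625 is n = 5392 (where E[X] = 5676873040158402483252283957448/5684341886080801486968994140625 ≈ 0.999). Hence R_5(10) > 5392, i.e. R_5(10) ≥ 5393.

Largest n = 5392; hence R_5(10) > 5392.


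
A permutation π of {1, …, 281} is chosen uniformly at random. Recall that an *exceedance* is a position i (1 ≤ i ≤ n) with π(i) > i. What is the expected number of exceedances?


Write X = Σ_{i=1}^{281} X_i, where X_i = 1_{π(i) > i}.
For each fixed i, π(i) is uniform over {1, …, 281} (marginal of a uniform permutation), so P[π(i) > i] = (n − i)/n. Summing: Σ_{i=1}^{281} (n − i)/n = (0 + 1 + … + 280)/281 = 281(281 − 1)/(2·281) = (281 − 1)/2.
Hence E[X] = Σ_{i=1}^{281} (281 − i)/281 = 140 ≈ 140.00000.

E[X] = 140 = 140.00000.


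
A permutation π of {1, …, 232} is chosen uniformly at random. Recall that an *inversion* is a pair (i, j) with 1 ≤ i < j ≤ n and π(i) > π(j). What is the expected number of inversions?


Write X = Σ X_I over the C(232, 2) = 26796 pairs i < j, with X_I the indicator of one inversion.
There are 26796 indicators.
For each fixed pair i < j, the values π(i) and π(j) are two distinct elements of {1, …, 232} in uniformly random order; by symmetry P[π(i) > π(j)] = 1/2.
By linearity: E[X] = 26796 · (1/2) = C(232, 2) · (1/2) = 26796/2 = 13398 ≈ 13398.00000.

E[X] = 13398 = 13398.00000.
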